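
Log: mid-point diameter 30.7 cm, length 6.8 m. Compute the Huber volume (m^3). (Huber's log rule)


Huber: V = Am * L,  Am = pi*(Dm/200)^2
Am = pi*(30.7/200)^2 = 0.074023 m^2
V = 0.074023*6.8 = 0.5034 m^3

0.5034


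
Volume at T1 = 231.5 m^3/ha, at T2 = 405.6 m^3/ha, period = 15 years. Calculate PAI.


Formula: PAI = (V_T2 - V_T1) / (T2 - T1)
Volume increment = 405.6 - 231.5 = 174.1 m^3/ha
PAI = 174.1 / 15 = 11.61 m^3/ha/year

11.61


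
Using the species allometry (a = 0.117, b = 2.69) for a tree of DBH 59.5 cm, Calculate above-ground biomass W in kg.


Formula: W = a * DBH^b  (allometric power law)
DBH^b = 59.5^2.69 = 59354.0882
W = 0.117 * 59354.0882 = 6944.4 kg

6944.4


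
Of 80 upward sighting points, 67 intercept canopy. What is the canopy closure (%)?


Formula: Canopy closure = covered points / total points * 100
Closure = 67 / 80 * 100
Closure = 0.8375 * 100 = 83.8%

83.8


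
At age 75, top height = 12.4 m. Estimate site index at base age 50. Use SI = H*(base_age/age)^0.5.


Formula: SI = H_dom * (base_age / age)^0.5
Age ratio = 50 / 75 = 0.66667
sqrt(age_ratio) = 0.8165
SI = 12.4 * 0.8165 = 10.1 m

10.1


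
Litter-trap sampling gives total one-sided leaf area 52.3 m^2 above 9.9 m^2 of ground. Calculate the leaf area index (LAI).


Formula: LAI = total leaf area / ground area  (dimensionless)
LAI = 52.3 m^2 / 9.9 m^2
LAI = 5.28

5.28


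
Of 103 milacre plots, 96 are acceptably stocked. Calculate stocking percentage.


Formula: Stocking % = stocked plots / total plots * 100
Stocking = 96 / 103 * 100
Stocking = 0.932 * 100 = 93.2%

93.2


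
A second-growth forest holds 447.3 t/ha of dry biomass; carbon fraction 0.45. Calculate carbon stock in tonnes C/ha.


Formula: Carbon Stock = Biomass * Carbon Fraction
C = 447.3 t/ha * 0.45
C = 201.3 t C/ha

201.3


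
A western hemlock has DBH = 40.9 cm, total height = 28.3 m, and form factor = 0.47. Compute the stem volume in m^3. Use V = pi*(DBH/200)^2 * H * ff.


Formula: V = pi * (DBH/200)^2 * H * ff
Radius = DBH/200 = 40.9/200 = 0.2045 m
Radius^2 = 0.2045^2 = 0.04182025 m^2
V = pi * 0.04182025 * 28.3 * 0.47
V = 1.748 m^3

1.748


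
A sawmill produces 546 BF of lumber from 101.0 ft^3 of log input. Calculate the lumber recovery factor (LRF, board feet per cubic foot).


Formula: LRF = Lumber Output (BF) / Log Input (ft^3)
LRF = 546 BF / 101.0 ft^3
LRF = 5.41 BF/ft^3

5.41


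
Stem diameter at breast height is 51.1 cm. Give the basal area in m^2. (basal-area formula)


Formula: BA = pi * (DBH/2)^2 / 10000  (cm^2 to m^2)
Radius = DBH/2 = 51.1/2 = 25.55 cm
BA = pi * 25.55^2 / 10000
   = 2050.8395 cm^2 / 10000
   = 0.2051 m^2

0.2051


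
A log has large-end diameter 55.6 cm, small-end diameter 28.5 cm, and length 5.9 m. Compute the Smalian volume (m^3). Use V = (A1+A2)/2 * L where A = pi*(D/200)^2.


Smalian: V = (A1 + A2)/2 * L,  A = pi*(D/200)^2
A1 = pi*(55.6/200)^2 = 0.242795 m^2
A2 = pi*(28.5/200)^2 = 0.063794 m^2
V = (0.242795+0.063794)/2*5.9 = 0.9044 m^3

0.9044


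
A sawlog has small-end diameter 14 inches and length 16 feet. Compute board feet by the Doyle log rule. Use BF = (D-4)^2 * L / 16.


Doyle: BF = (D - 4)^2 * L / 16
Adjusted diameter = 14 - 4 = 10 in
(D-4)^2 = 10^2 = 100
BF = 100 * 16 / 16 = 100 BF

100


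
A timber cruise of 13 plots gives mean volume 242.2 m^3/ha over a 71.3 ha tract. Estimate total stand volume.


Formula: Total Volume = Mean Volume per ha * Total Area
Total Volume = 242.2 m^3/ha * 71.3 ha
Total Volume = 17269 m^3

17269


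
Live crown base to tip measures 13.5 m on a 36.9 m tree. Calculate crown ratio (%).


Formula: Crown Ratio = (Crown Length / Total Height) * 100
CR = (13.5 m / 36.9 m) * 100
CR = 0.3659 * 100 = 36.6%

36.6


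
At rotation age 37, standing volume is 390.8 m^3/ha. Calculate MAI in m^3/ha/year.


Formula: MAI = Total Volume / Stand Age
MAI = 390.8 m^3/ha / 37 years
MAI = 10.56 m^3/ha/year

10.56


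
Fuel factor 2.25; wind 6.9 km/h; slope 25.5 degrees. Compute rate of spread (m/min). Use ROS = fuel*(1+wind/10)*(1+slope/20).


Formula: ROS = fuel * (1 + wind/10) * (1 + slope/20)
Wind factor = 1 + 6.9/10 = 1.69
Slope factor = 1 + 25.5/20 = 2.275
ROS = 2.25 * 1.69 * 2.275 = 8.65 m/min

8.65


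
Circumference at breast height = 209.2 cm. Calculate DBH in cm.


Formula: DBH = C / pi
DBH = 209.2 / pi
pi = 3.14159...
DBH = 66.6 cm

66.6


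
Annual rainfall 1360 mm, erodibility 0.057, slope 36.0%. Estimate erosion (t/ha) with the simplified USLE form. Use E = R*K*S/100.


Formula: E = R * K * S / 100  (simplified USLE)
R * K = 1360 * 0.057 = 77.52
E = 77.52 * 36.0 / 100 = 27.91 t/ha

27.91


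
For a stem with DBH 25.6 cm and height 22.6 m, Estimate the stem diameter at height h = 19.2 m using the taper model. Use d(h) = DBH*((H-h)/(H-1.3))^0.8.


Taper: d(h) = DBH * ((H - h) / (H - 1.3))^0.8
Numerator = H - h = 22.6 - 19.2 = 3.4 m
Denominator = H - 1.3 = 22.6 - 1.3 = 21.3 m
Ratio = 3.4 / 21.3 = 0.15962
d = 25.6 * 0.15962^0.8 = 5.9 cm

5.9


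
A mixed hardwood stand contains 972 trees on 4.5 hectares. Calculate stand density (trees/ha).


Formula: Stand Density = N_trees / Area_ha
Density = 972 trees / 4.5 ha
Density = 216 trees/ha

216


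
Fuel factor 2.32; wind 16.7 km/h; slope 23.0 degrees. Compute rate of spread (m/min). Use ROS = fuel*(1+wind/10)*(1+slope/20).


Formula: ROS = fuel * (1 + wind/10) * (1 + slope/20)
Wind factor = 1 + 16.7/10 = 2.67
Slope factor = 1 + 23.0/20 = 2.15
ROS = 2.32 * 2.67 * 2.15 = 13.32 m/min

13.32


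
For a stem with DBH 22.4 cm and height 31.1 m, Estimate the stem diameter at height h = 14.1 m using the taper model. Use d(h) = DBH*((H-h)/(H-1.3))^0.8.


Taper: d(h) = DBH * ((H - h) / (H - 1.3))^0.8
Numerator = H - h = 31.1 - 14.1 = 17.0 m
Denominator = H - 1.3 = 31.1 - 1.3 = 29.8 m
Ratio = 17.0 / 29.8 = 0.57047
d = 22.4 * 0.57047^0.8 = 14.3 cm

14.3


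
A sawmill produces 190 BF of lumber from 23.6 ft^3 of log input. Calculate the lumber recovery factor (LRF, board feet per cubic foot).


Formula: LRF = Lumber Output (BF) / Log Input (ft^3)
LRF = 190 BF / 23.6 ft^3
LRF = 8.05 BF/ft^3

8.05


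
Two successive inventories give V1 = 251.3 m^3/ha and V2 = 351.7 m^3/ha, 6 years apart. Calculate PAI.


Formula: PAI = (V_T2 - V_T1) / (T2 - T1)
Volume increment = 351.7 - 251.3 = 100.4 m^3/ha
PAI = 100.4 / 6 = 16.73 m^3/ha/year

16.73


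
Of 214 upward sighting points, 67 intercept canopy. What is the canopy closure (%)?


Formula: Canopy closure = covered points / total points * 100
Closure = 67 / 214 * 100
Closure = 0.3131 * 100 = 31.3%

31.3


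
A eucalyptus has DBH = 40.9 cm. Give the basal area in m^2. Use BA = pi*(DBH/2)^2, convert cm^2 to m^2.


Formula: BA = pi * (DBH/2)^2 / 10000  (cm^2 to m^2)
Radius = DBH/2 = 40.9/2 = 20.45 cm
BA = pi * 20.45^2 / 10000
   = 1313.8219 cm^2 / 10000
   = 0.1314 m^2

0.1314


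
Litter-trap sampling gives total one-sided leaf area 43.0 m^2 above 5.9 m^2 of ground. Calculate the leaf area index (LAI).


Formula: LAI = total leaf area / ground area  (dimensionless)
LAI = 43.0 m^2 / 5.9 m^2
LAI = 7.29

7.29


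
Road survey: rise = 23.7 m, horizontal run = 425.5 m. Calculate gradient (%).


Formula: Gradient = rise / run * 100
Gradient = 23.7 / 425.5 * 100 = 5.6%

5.6


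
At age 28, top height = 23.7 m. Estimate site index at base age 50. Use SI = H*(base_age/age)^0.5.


Formula: SI = H_dom * (base_age / age)^0.5
Age ratio = 50 / 28 = 1.78571
sqrt(age_ratio) = 1.33631
SI = 23.7 * 1.33631 = 31.7 m

31.7


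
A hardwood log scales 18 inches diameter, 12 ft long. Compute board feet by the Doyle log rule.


Doyle: BF = (D - 4)^2 * L / 16
Adjusted diameter = 18 - 4 = 14 in
(D-4)^2 = 14^2 = 196
BF = 196 * 12 / 16 = 147 BF

147


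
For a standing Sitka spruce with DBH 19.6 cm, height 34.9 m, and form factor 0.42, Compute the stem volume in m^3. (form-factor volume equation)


Formula: V = pi * (DBH/200)^2 * H * ff
Radius = DBH/200 = 19.6/200 = 0.098 m
Radius^2 = 0.098^2 = 0.009604 m^2
V = pi * 0.009604 * 34.9 * 0.42
V = 0.442 m^3

0.442


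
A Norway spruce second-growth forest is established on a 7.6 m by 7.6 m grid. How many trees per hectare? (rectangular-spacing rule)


Formula: TPH = 10000 m^2/ha / (spacing_x * spacing_y)
Area per tree = 7.6 m * 7.6 m = 57.76 m^2
TPH = 10000 / 57.76 = 173 trees/ha

173


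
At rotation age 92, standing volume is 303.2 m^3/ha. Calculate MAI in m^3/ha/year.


Formula: MAI = Total Volume / Stand Age
MAI = 303.2 m^3/ha / 92 years
MAI = 3.3 m^3/ha/year

3.3


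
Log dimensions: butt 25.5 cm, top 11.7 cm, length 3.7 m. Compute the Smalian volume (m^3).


Smalian: V = (A1 + A2)/2 * L,  A = pi*(D/200)^2
A1 = pi*(25.5/200)^2 = 0.051071 m^2
A2 = pi*(11.7/200)^2 = 0.010751 m^2
V = (0.051071+0.010751)/2*3.7 = 0.1144 m^3

0.1144


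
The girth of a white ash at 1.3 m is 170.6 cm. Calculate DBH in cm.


Formula: DBH = C / pi
DBH = 170.6 / pi
pi = 3.14159...
DBH = 54.3 cm

54.3


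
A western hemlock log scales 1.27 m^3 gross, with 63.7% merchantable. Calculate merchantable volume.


Formula: MV = V_total * (merchantable_pct / 100)
Merchantable fraction = 63.7% / 100 = 0.637
MV = 1.27 m^3 * 0.637 = 0.809 m^3

0.809


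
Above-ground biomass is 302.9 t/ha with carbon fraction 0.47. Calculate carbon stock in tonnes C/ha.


Formula: Carbon Stock = Biomass * Carbon Fraction
C = 302.9 t/ha * 0.47
C = 142.4 t C/ha

142.4


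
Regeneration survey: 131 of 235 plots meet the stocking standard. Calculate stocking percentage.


Formula: Stocking % = stocked plots / total plots * 100
Stocking = 131 / 235 * 100
Stocking = 0.5574 * 100 = 55.7%

55.7


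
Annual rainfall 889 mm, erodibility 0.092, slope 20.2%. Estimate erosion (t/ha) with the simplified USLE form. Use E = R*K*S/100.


Formula: E = R * K * S / 100  (simplified USLE)
R * K = 889 * 0.092 = 81.788
E = 81.788 * 20.2 / 100 = 16.52 t/ha

16.52


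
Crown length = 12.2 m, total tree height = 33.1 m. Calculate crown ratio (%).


Formula: Crown Ratio = (Crown Length / Total Height) * 100
CR = (12.2 m / 33.1 m) * 100
CR = 0.3686 * 100 = 36.9%

36.9


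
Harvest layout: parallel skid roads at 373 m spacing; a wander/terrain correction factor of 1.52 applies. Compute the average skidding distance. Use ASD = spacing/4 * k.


Formula: ASD = (spacing / 4) * correction
Uncorrected distance = spacing / 4 = 373 / 4 = 93.25 m
ASD = 93.25 * 1.52 = 142 m

142


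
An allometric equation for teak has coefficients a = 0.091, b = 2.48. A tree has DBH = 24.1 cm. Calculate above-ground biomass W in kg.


Formula: W = a * DBH^b  (allometric power law)
DBH^b = 24.1^2.48 = 2675.4834
W = 0.091 * 2675.4834 = 243.5 kg

243.5


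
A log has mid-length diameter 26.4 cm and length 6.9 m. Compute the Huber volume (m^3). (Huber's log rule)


Huber: V = Am * L,  Am = pi*(Dm/200)^2
Am = pi*(26.4/200)^2 = 0.054739 m^2
V = 0.054739*6.9 = 0.3777 m^3

0.3777


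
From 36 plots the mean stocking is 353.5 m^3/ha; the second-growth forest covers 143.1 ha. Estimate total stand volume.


Formula: Total Volume = Mean Volume per ha * Total Area
Total Volume = 353.5 m^3/ha * 143.1 ha
Total Volume = 50586 m^3

50586


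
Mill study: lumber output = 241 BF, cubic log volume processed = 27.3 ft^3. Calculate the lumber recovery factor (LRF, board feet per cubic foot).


Formula: LRF = Lumber Output (BF) / Log Input (ft^3)
LRF = 241 BF / 27.3 ft^3
LRF = 8.83 BF/ft^3

8.83


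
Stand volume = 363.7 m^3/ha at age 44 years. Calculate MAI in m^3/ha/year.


Formula: MAI = Total Volume / Stand Age
MAI = 363.7 m^3/ha / 44 years
MAI = 8.27 m^3/ha/year

8.27


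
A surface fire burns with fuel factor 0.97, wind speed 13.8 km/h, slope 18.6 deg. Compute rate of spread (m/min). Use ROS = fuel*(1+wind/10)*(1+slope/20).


Formula: ROS = fuel * (1 + wind/10) * (1 + slope/20)
Wind factor = 1 + 13.8/10 = 2.38
Slope factor = 1 + 18.6/20 = 1.93
ROS = 0.97 * 2.38 * 1.93 = 4.46 m/min

4.46


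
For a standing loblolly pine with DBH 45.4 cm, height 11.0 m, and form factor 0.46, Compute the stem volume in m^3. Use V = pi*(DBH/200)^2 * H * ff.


Formula: V = pi * (DBH/200)^2 * H * ff
Radius = DBH/200 = 45.4/200 = 0.227 m
Radius^2 = 0.227^2 = 0.051529 m^2
V = pi * 0.051529 * 11.0 * 0.46
V = 0.819 m^3

0.819


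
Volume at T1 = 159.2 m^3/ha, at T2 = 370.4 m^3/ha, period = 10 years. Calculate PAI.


Formula: PAI = (V_T2 - V_T1) / (T2 - T1)
Volume increment = 370.4 - 159.2 = 211.2 m^3/ha
PAI = 211.2 / 10 = 21.12 m^3/ha/year

21.12


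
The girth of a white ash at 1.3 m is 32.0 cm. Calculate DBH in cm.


Formula: DBH = C / pi
DBH = 32.0 / pi
pi = 3.14159...
DBH = 10.2 cm

10.2


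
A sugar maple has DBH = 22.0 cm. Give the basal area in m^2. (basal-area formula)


Formula: BA = pi * (DBH/2)^2 / 10000  (cm^2 to m^2)
Radius = DBH/2 = 22.0/2 = 11.0 cm
BA = pi * 11.0^2 / 10000
   = 380.1327 cm^2 / 10000
   = 0.038 m^2

0.038


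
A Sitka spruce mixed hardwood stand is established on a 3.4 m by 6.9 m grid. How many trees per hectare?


Formula: TPH = 10000 m^2/ha / (spacing_x * spacing_y)
Area per tree = 3.4 m * 6.9 m = 23.46 m^2
TPH = 10000 / 23.46 = 426 trees/ha

426


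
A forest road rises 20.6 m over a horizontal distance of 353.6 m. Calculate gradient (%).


Formula: Gradient = rise / run * 100
Gradient = 20.6 / 353.6 * 100 = 5.8%

5.8


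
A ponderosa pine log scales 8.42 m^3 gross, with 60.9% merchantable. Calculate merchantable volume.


Formula: MV = V_total * (merchantable_pct / 100)
Merchantable fraction = 60.9% / 100 = 0.609
MV = 8.42 m^3 * 0.609 = 5.128 m^3

5.128


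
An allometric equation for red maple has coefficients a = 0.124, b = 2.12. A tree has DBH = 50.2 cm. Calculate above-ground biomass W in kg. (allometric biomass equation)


Formula: W = a * DBH^b  (allometric power law)
DBH^b = 50.2^2.12 = 4031.7341
W = 0.124 * 4031.7341 = 499.9 kg

499.9


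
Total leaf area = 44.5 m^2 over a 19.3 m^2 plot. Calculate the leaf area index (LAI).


Formula: LAI = total leaf area / ground area  (dimensionless)
LAI = 44.5 m^2 / 19.3 m^2
LAI = 2.31

2.31


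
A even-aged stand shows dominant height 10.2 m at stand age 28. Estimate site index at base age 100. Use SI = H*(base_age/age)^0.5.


Formula: SI = H_dom * (base_age / age)^0.5
Age ratio = 100 / 28 = 3.57143
sqrt(age_ratio) = 1.88982
SI = 10.2 * 1.88982 = 19.3 m

19.3


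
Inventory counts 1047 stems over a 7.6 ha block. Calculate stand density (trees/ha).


Formula: Stand Density = N_trees / Area_ha
Density = 1047 trees / 7.6 ha
Density = 138 trees/ha

138


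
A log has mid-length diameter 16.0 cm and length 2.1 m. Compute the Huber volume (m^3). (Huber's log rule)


Huber: V = Am * L,  Am = pi*(Dm/200)^2
Am = pi*(16.0/200)^2 = 0.020106 m^2
V = 0.020106*2.1 = 0.0422 m^3

0.0422


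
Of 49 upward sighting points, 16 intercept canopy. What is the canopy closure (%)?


Formula: Canopy closure = covered points / total points * 100
Closure = 16 / 49 * 100
Closure = 0.3265 * 100 = 32.7%

32.7


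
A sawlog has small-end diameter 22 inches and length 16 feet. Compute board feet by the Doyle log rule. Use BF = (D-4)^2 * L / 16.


Doyle: BF = (D - 4)^2 * L / 16
Adjusted diameter = 22 - 4 = 18 in
(D-4)^2 = 18^2 = 324
BF = 324 * 16 / 16 = 324 BF

324


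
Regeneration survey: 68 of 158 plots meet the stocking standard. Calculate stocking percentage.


Formula: Stocking % = stocked plots / total plots * 100
Stocking = 68 / 158 * 100
Stocking = 0.4304 * 100 = 43.0%

43.0


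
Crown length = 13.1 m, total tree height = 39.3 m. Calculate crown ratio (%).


Formula: Crown Ratio = (Crown Length / Total Height) * 100
CR = (13.1 m / 39.3 m) * 100
CR = 0.3333 * 100 = 33.3%

33.3


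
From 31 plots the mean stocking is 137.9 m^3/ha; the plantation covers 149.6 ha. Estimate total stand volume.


Formula: Total Volume = Mean Volume per ha * Total Area
Total Volume = 137.9 m^3/ha * 149.6 ha
Total Volume = 20630 m^3

20630


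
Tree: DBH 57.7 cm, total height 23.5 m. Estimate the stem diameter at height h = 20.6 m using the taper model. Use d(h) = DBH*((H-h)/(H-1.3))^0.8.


Taper: d(h) = DBH * ((H - h) / (H - 1.3))^0.8
Numerator = H - h = 23.5 - 20.6 = 2.9 m
Denominator = H - 1.3 = 23.5 - 1.3 = 22.2 m
Ratio = 2.9 / 22.2 = 0.13063
d = 57.7 * 0.13063^0.8 = 11.3 cm

11.3


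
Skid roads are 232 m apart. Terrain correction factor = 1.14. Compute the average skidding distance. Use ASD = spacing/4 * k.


Formula: ASD = (spacing / 4) * correction
Uncorrected distance = spacing / 4 = 232 / 4 = 58 m
ASD = 58 * 1.14 = 66 m

66


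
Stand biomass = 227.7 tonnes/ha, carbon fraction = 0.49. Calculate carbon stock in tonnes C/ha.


Formula: Carbon Stock = Biomass * Carbon Fraction
C = 227.7 t/ha * 0.49
C = 111.6 t C/ha

111.6


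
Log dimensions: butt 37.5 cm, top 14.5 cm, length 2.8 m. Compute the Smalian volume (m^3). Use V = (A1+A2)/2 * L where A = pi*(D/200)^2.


Smalian: V = (A1 + A2)/2 * L,  A = pi*(D/200)^2
A1 = pi*(37.5/200)^2 = 0.110447 m^2
A2 = pi*(14.5/200)^2 = 0.016513 m^2
V = (0.110447+0.016513)/2*2.8 = 0.1777 m^3

0.1777


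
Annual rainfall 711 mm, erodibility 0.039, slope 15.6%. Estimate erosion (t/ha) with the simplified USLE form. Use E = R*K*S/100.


Formula: E = R * K * S / 100  (simplified USLE)
R * K = 711 * 0.039 = 27.729
E = 27.729 * 15.6 / 100 = 4.33 t/ha

4.33


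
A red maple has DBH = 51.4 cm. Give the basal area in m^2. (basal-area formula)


Formula: BA = pi * (DBH/2)^2 / 10000  (cm^2 to m^2)
Radius = DBH/2 = 51.4/2 = 25.7 cm
BA = pi * 25.7^2 / 10000
   = 2074.9905 cm^2 / 10000
   = 0.2075 m^2

0.2075


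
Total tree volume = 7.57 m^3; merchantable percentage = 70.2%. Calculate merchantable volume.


Formula: MV = V_total * (merchantable_pct / 100)
Merchantable fraction = 70.2% / 100 = 0.702
MV = 7.57 m^3 * 0.702 = 5.314 m^3

5.314


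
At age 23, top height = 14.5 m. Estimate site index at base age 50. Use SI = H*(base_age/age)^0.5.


Formula: SI = H_dom * (base_age / age)^0.5
Age ratio = 50 / 23 = 2.17391
sqrt(age_ratio) = 1.47442
SI = 14.5 * 1.47442 = 21.4 m

21.4


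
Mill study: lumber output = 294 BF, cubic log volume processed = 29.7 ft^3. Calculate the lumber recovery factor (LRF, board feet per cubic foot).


Formula: LRF = Lumber Output (BF) / Log Input (ft^3)
LRF = 294 BF / 29.7 ft^3
LRF = 9.9 BF/ft^3

9.9


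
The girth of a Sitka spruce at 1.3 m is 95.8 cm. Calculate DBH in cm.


Formula: DBH = C / pi
DBH = 95.8 / pi
pi = 3.14159...
DBH = 30.5 cm

30.5


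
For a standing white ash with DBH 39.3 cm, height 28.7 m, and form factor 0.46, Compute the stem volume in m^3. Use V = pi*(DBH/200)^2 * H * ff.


Formula: V = pi * (DBH/200)^2 * H * ff
Radius = DBH/200 = 39.3/200 = 0.1965 m
Radius^2 = 0.1965^2 = 0.03861225 m^2
V = pi * 0.03861225 * 28.7 * 0.46
V = 1.601 m^3

1.601


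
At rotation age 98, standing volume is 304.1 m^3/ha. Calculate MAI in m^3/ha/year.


Formula: MAI = Total Volume / Stand Age
MAI = 304.1 m^3/ha / 98 years
MAI = 3.1 m^3/ha/year

3.1


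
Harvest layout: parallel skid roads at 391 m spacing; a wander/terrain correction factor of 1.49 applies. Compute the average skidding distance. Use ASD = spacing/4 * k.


Formula: ASD = (spacing / 4) * correction
Uncorrected distance = spacing / 4 = 391 / 4 = 97.75 m
ASD = 97.75 * 1.49 = 146 m

146


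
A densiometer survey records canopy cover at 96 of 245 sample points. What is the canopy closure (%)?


Formula: Canopy closure = covered points / total points * 100
Closure = 96 / 245 * 100
Closure = 0.3918 * 100 = 39.2%

39.2


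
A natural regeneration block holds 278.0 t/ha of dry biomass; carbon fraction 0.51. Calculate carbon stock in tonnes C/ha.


Formula: Carbon Stock = Biomass * Carbon Fraction
C = 278.0 t/ha * 0.51
C = 141.8 t C/ha

141.8


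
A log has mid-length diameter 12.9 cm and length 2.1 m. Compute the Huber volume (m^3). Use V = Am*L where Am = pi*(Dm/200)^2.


Huber: V = Am * L,  Am = pi*(Dm/200)^2
Am = pi*(12.9/200)^2 = 0.01307 m^2
V = 0.01307*2.1 = 0.0274 m^3

0.0274


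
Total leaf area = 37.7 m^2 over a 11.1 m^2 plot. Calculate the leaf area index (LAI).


Formula: LAI = total leaf area / ground area  (dimensionless)
LAI = 37.7 m^2 / 11.1 m^2
LAI = 3.4

3.4


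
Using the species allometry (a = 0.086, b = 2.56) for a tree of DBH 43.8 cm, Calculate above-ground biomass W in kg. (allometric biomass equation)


Formula: W = a * DBH^b  (allometric power law)
DBH^b = 43.8^2.56 = 15928.4576
W = 0.086 * 15928.4576 = 1369.8 kg

1369.8


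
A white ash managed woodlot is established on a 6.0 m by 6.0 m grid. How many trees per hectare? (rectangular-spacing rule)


Formula: TPH = 10000 m^2/ha / (spacing_x * spacing_y)
Area per tree = 6.0 m * 6.0 m = 36.0 m^2
TPH = 10000 / 36.0 = 278 trees/ha

278


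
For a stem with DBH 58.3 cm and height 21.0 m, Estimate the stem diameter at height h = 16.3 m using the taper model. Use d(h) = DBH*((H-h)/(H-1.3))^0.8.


Taper: d(h) = DBH * ((H - h) / (H - 1.3))^0.8
Numerator = H - h = 21.0 - 16.3 = 4.7 m
Denominator = H - 1.3 = 21.0 - 1.3 = 19.7 m
Ratio = 4.7 / 19.7 = 0.23858
d = 58.3 * 0.23858^0.8 = 18.5 cm

18.5


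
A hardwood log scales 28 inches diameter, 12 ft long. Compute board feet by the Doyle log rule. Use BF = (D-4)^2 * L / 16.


Doyle: BF = (D - 4)^2 * L / 16
Adjusted diameter = 28 - 4 = 24 in
(D-4)^2 = 24^2 = 576
BF = 576 * 12 / 16 = 432 BF

432


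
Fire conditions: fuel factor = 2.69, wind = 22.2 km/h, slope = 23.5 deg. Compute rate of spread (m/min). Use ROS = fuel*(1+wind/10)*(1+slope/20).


Formula: ROS = fuel * (1 + wind/10) * (1 + slope/20)
Wind factor = 1 + 22.2/10 = 3.22
Slope factor = 1 + 23.5/20 = 2.175
ROS = 2.69 * 3.22 * 2.175 = 18.84 m/min

18.84


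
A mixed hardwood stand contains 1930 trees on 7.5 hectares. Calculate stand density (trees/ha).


Formula: Stand Density = N_trees / Area_ha
Density = 1930 trees / 7.5 ha
Density = 257 trees/ha

257


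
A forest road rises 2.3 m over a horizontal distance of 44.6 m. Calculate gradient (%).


Formula: Gradient = rise / run * 100
Gradient = 2.3 / 44.6 * 100 = 5.2%

5.2


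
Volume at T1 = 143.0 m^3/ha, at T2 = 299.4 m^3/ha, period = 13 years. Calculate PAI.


Formula: PAI = (V_T2 - V_T1) / (T2 - T1)
Volume increment = 299.4 - 143.0 = 156.4 m^3/ha
PAI = 156.4 / 13 = 12.03 m^3/ha/year

12.03


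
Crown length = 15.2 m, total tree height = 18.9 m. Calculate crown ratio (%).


Formula: Crown Ratio = (Crown Length / Total Height) * 100
CR = (15.2 m / 18.9 m) * 100
CR = 0.8042 * 100 = 80.4%

80.4


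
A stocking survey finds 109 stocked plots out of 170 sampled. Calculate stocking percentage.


Formula: Stocking % = stocked plots / total plots * 100
Stocking = 109 / 170 * 100
Stocking = 0.6412 * 100 = 64.1%

64.1


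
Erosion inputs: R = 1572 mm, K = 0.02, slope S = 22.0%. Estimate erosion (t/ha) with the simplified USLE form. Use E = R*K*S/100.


Formula: E = R * K * S / 100  (simplified USLE)
R * K = 1572 * 0.02 = 31.44
E = 31.44 * 22.0 / 100 = 6.92 t/ha

6.92


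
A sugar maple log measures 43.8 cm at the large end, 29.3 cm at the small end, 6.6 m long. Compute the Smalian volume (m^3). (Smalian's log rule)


Smalian: V = (A1 + A2)/2 * L,  A = pi*(D/200)^2
A1 = pi*(43.8/200)^2 = 0.150674 m^2
A2 = pi*(29.3/200)^2 = 0.067426 m^2
V = (0.150674+0.067426)/2*6.6 = 0.7197 m^3

0.7197


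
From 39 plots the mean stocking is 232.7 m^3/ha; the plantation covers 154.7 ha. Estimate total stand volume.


Formula: Total Volume = Mean Volume per ha * Total Area
Total Volume = 232.7 m^3/ha * 154.7 ha
Total Volume = 35999 m^3

35999


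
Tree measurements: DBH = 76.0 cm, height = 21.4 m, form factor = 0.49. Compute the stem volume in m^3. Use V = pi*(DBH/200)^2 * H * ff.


Formula: V = pi * (DBH/200)^2 * H * ff
Radius = DBH/200 = 76.0/200 = 0.38 m
Radius^2 = 0.38^2 = 0.1444 m^2
V = pi * 0.1444 * 21.4 * 0.49
V = 4.757 m^3

4.757


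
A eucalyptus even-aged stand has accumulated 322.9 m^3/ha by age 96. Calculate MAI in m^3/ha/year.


Formula: MAI = Total Volume / Stand Age
MAI = 322.9 m^3/ha / 96 years
MAI = 3.36 m^3/ha/year

3.36


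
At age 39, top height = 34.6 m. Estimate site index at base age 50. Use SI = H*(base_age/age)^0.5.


Formula: SI = H_dom * (base_age / age)^0.5
Age ratio = 50 / 39 = 1.28205
sqrt(age_ratio) = 1.13228
SI = 34.6 * 1.13228 = 39.2 m

39.2


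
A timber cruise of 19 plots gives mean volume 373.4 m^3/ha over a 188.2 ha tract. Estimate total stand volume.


Formula: Total Volume = Mean Volume per ha * Total Area
Total Volume = 373.4 m^3/ha * 188.2 ha
Total Volume = 70274 m^3

70274


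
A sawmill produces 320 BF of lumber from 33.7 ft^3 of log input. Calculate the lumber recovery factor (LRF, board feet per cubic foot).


Formula: LRF = Lumber Output (BF) / Log Input (ft^3)
LRF = 320 BF / 33.7 ft^3
LRF = 9.5 BF/ft^3

9.5


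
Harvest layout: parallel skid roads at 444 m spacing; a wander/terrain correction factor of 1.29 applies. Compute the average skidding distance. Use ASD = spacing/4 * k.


Formula: ASD = (spacing / 4) * correction
Uncorrected distance = spacing / 4 = 444 / 4 = 111 m
ASD = 111 * 1.29 = 143 m

143


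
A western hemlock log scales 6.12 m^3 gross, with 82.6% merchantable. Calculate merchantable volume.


Formula: MV = V_total * (merchantable_pct / 100)
Merchantable fraction = 82.6% / 100 = 0.826
MV = 6.12 m^3 * 0.826 = 5.055 m^3

5.055


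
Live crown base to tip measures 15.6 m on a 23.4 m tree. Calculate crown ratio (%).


Formula: Crown Ratio = (Crown Length / Total Height) * 100
CR = (15.6 m / 23.4 m) * 100
CR = 0.6667 * 100 = 66.7%

66.7


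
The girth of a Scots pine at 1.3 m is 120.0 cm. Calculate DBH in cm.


Formula: DBH = C / pi
DBH = 120.0 / pi
pi = 3.14159...
DBH = 38.2 cm

38.2


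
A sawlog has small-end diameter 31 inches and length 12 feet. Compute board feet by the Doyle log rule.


Doyle: BF = (D - 4)^2 * L / 16
Adjusted diameter = 31 - 4 = 27 in
(D-4)^2 = 27^2 = 729
BF = 729 * 12 / 16 = 547 BF

547


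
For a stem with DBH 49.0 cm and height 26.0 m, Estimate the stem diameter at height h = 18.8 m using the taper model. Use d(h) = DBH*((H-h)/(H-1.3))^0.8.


Taper: d(h) = DBH * ((H - h) / (H - 1.3))^0.8
Numerator = H - h = 26.0 - 18.8 = 7.2 m
Denominator = H - 1.3 = 26.0 - 1.3 = 24.7 m
Ratio = 7.2 / 24.7 = 0.2915
d = 49.0 * 0.2915^0.8 = 18.3 cm

18.3


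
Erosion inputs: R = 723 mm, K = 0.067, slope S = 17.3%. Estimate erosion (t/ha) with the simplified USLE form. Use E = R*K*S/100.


Formula: E = R * K * S / 100  (simplified USLE)
R * K = 723 * 0.067 = 48.441
E = 48.441 * 17.3 / 100 = 8.38 t/ha

8.38


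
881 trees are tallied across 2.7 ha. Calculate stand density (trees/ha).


Formula: Stand Density = N_trees / Area_ha
Density = 881 trees / 2.7 ha
Density = 326 trees/ha

326


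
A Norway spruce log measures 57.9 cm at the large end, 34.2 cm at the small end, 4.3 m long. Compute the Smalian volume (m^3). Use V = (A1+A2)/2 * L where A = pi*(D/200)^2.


Smalian: V = (A1 + A2)/2 * L,  A = pi*(D/200)^2
A1 = pi*(57.9/200)^2 = 0.263298 m^2
A2 = pi*(34.2/200)^2 = 0.091863 m^2
V = (0.263298+0.091863)/2*4.3 = 0.7636 m^3

0.7636


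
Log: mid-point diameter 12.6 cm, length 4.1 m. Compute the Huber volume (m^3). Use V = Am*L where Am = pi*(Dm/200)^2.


Huber: V = Am * L,  Am = pi*(Dm/200)^2
Am = pi*(12.6/200)^2 = 0.012469 m^2
V = 0.012469*4.1 = 0.0511 m^3

0.0511


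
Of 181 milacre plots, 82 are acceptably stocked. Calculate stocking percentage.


Formula: Stocking % = stocked plots / total plots * 100
Stocking = 82 / 181 * 100
Stocking = 0.453 * 100 = 45.3%

45.3


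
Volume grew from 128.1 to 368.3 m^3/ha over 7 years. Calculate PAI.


Formula: PAI = (V_T2 - V_T1) / (T2 - T1)
Volume increment = 368.3 - 128.1 = 240.2 m^3/ha
PAI = 240.2 / 7 = 34.31 m^3/ha/year

34.31


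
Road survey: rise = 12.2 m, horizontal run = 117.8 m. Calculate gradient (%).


Formula: Gradient = rise / run * 100
Gradient = 12.2 / 117.8 * 100 = 10.4%

10.4


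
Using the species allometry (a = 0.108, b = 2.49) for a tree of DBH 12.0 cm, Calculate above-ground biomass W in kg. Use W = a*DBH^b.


Formula: W = a * DBH^b  (allometric power law)
DBH^b = 12.0^2.49 = 486.5879
W = 0.108 * 486.5879 = 52.6 kg

52.6


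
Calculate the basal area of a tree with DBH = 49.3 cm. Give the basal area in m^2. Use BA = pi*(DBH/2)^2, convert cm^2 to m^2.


Formula: BA = pi * (DBH/2)^2 / 10000  (cm^2 to m^2)
Radius = DBH/2 = 49.3/2 = 24.65 cm
BA = pi * 24.65^2 / 10000
   = 1908.9024 cm^2 / 10000
   = 0.1909 m^2

0.1909


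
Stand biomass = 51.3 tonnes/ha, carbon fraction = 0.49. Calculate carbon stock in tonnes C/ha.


Formula: Carbon Stock = Biomass * Carbon Fraction
C = 51.3 t/ha * 0.49
C = 25.1 t C/ha

25.1


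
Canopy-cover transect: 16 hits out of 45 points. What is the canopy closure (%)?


Formula: Canopy closure = covered points / total points * 100
Closure = 16 / 45 * 100
Closure = 0.3556 * 100 = 35.6%

35.6


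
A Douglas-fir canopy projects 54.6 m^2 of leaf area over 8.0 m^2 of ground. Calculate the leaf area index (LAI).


Formula: LAI = total leaf area / ground area  (dimensionless)
LAI = 54.6 m^2 / 8.0 m^2
LAI = 6.83

6.83


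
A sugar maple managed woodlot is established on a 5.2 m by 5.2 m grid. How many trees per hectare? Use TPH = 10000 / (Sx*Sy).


Formula: TPH = 10000 m^2/ha / (spacing_x * spacing_y)
Area per tree = 5.2 m * 5.2 m = 27.04 m^2
TPH = 10000 / 27.04 = 370 trees/ha

370


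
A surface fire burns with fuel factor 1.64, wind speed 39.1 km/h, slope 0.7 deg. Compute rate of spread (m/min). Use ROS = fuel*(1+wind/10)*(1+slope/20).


Formula: ROS = fuel * (1 + wind/10) * (1 + slope/20)
Wind factor = 1 + 39.1/10 = 4.91
Slope factor = 1 + 0.7/20 = 1.035
ROS = 1.64 * 4.91 * 1.035 = 8.33 m/min

8.33


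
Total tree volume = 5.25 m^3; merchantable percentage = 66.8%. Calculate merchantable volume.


Formula: MV = V_total * (merchantable_pct / 100)
Merchantable fraction = 66.8% / 100 = 0.668
MV = 5.25 m^3 * 0.668 = 3.507 m^3

3.507


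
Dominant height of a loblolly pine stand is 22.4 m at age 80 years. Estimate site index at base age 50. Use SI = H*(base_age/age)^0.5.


Formula: SI = H_dom * (base_age / age)^0.5
Age ratio = 50 / 80 = 0.625
sqrt(age_ratio) = 0.79057
SI = 22.4 * 0.79057 = 17.7 m

17.7


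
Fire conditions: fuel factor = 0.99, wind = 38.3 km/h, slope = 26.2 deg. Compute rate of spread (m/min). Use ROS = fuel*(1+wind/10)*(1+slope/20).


Formula: ROS = fuel * (1 + wind/10) * (1 + slope/20)
Wind factor = 1 + 38.3/10 = 4.83
Slope factor = 1 + 26.2/20 = 2.31
ROS = 0.99 * 4.83 * 2.31 = 11.05 m/min

11.05


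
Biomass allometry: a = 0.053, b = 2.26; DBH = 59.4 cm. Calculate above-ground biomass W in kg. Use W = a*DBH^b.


Formula: W = a * DBH^b  (allometric power law)
DBH^b = 59.4^2.26 = 10203.6926
W = 0.053 * 10203.6926 = 540.8 kg

540.8


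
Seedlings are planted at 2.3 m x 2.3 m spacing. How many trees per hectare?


Formula: TPH = 10000 m^2/ha / (spacing_x * spacing_y)
Area per tree = 2.3 m * 2.3 m = 5.29 m^2
TPH = 10000 / 5.29 = 1890 trees/ha

1890


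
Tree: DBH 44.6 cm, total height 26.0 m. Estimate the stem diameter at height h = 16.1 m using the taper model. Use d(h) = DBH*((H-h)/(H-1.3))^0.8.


Taper: d(h) = DBH * ((H - h) / (H - 1.3))^0.8
Numerator = H - h = 26.0 - 16.1 = 9.9 m
Denominator = H - 1.3 = 26.0 - 1.3 = 24.7 m
Ratio = 9.9 / 24.7 = 0.40081
d = 44.6 * 0.40081^0.8 = 21.5 cm

21.5


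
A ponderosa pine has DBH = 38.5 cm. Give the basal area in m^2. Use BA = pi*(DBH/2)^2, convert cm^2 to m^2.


Formula: BA = pi * (DBH/2)^2 / 10000  (cm^2 to m^2)
Radius = DBH/2 = 38.5/2 = 19.25 cm
BA = pi * 19.25^2 / 10000
   = 1164.1564 cm^2 / 10000
   = 0.1164 m^2

0.1164


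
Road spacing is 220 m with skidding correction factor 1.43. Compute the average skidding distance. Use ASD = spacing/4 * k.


Formula: ASD = (spacing / 4) * correction
Uncorrected distance = spacing / 4 = 220 / 4 = 55 m
ASD = 55 * 1.43 = 79 m

79


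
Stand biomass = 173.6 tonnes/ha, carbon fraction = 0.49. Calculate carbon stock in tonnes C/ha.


Formula: Carbon Stock = Biomass * Carbon Fraction
C = 173.6 t/ha * 0.49
C = 85.1 t C/ha

85.1


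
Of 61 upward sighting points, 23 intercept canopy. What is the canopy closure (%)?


Formula: Canopy closure = covered points / total points * 100
Closure = 23 / 61 * 100
Closure = 0.377 * 100 = 37.7%

37.7


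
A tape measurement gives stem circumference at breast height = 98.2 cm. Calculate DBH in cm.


Formula: DBH = C / pi
DBH = 98.2 / pi
pi = 3.14159...
DBH = 31.3 cm

31.3


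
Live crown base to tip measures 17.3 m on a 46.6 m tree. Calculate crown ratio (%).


Formula: Crown Ratio = (Crown Length / Total Height) * 100
CR = (17.3 m / 46.6 m) * 100
CR = 0.3712 * 100 = 37.1%

37.1


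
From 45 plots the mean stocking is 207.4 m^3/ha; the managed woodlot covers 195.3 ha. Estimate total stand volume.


Formula: Total Volume = Mean Volume per ha * Total Area
Total Volume = 207.4 m^3/ha * 195.3 ha
Total Volume = 40505 m^3

40505


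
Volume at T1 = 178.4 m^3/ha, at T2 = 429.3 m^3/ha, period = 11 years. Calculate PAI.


Formula: PAI = (V_T2 - V_T1) / (T2 - T1)
Volume increment = 429.3 - 178.4 = 250.9 m^3/ha
PAI = 250.9 / 11 = 22.81 m^3/ha/year

22.81


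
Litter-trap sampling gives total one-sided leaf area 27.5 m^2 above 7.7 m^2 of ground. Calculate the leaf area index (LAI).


Formula: LAI = total leaf area / ground area  (dimensionless)
LAI = 27.5 m^2 / 7.7 m^2
LAI = 3.57

3.57


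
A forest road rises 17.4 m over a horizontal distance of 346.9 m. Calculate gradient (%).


Formula: Gradient = rise / run * 100
Gradient = 17.4 / 346.9 * 100 = 5.0%

5.0


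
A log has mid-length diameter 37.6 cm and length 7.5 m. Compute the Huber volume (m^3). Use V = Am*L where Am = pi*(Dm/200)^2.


Huber: V = Am * L,  Am = pi*(Dm/200)^2
Am = pi*(37.6/200)^2 = 0.111036 m^2
V = 0.111036*7.5 = 0.8328 m^3

0.8328


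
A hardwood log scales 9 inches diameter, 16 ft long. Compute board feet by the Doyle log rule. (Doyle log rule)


Doyle: BF = (D - 4)^2 * L / 16
Adjusted diameter = 9 - 4 = 5 in
(D-4)^2 = 5^2 = 25
BF = 25 * 16 / 16 = 25 BF

25


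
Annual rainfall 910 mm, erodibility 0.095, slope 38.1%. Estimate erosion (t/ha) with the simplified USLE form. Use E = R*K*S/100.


Formula: E = R * K * S / 100  (simplified USLE)
R * K = 910 * 0.095 = 86.45
E = 86.45 * 38.1 / 100 = 32.94 t/ha

32.94


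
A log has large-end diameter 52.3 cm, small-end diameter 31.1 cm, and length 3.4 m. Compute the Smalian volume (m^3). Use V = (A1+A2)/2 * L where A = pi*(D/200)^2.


Smalian: V = (A1 + A2)/2 * L,  A = pi*(D/200)^2
A1 = pi*(52.3/200)^2 = 0.214829 m^2
A2 = pi*(31.1/200)^2 = 0.075964 m^2
V = (0.214829+0.075964)/2*3.4 = 0.4943 m^3

0.4943


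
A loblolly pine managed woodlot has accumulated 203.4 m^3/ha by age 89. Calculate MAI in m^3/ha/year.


Formula: MAI = Total Volume / Stand Age
MAI = 203.4 m^3/ha / 89 years
MAI = 2.29 m^3/ha/year

2.29


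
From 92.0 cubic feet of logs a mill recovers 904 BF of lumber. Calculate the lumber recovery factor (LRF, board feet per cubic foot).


Formula: LRF = Lumber Output (BF) / Log Input (ft^3)
LRF = 904 BF / 92.0 ft^3
LRF = 9.83 BF/ft^3

9.83


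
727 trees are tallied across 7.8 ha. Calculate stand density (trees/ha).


Formula: Stand Density = N_trees / Area_ha
Density = 727 trees / 7.8 ha
Density = 93 trees/ha

93


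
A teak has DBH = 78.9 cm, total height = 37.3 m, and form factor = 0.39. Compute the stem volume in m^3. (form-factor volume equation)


Formula: V = pi * (DBH/200)^2 * H * ff
Radius = DBH/200 = 78.9/200 = 0.3945 m
Radius^2 = 0.3945^2 = 0.15563025 m^2
V = pi * 0.15563025 * 37.3 * 0.39
V = 7.112 m^3

7.112


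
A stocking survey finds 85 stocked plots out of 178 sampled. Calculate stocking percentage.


Formula: Stocking % = stocked plots / total plots * 100
Stocking = 85 / 178 * 100
Stocking = 0.4775 * 100 = 47.8%

47.8


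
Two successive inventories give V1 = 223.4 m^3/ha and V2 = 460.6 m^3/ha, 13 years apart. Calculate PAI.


Formula: PAI = (V_T2 - V_T1) / (T2 - T1)
Volume increment = 460.6 - 223.4 = 237.2 m^3/ha
PAI = 237.2 / 13 = 18.25 m^3/ha/year

18.25


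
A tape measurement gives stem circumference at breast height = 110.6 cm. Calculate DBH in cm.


Formula: DBH = C / pi
DBH = 110.6 / pi
pi = 3.14159...
DBH = 35.2 cm

35.2


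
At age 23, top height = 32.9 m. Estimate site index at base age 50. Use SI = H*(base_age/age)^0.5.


Formula: SI = H_dom * (base_age / age)^0.5
Age ratio = 50 / 23 = 2.17391
sqrt(age_ratio) = 1.47442
SI = 32.9 * 1.47442 = 48.5 m

48.5


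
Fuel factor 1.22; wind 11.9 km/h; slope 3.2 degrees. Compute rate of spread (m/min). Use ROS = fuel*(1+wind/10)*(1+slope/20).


Formula: ROS = fuel * (1 + wind/10) * (1 + slope/20)
Wind factor = 1 + 11.9/10 = 2.19
Slope factor = 1 + 3.2/20 = 1.16
ROS = 1.22 * 2.19 * 1.16 = 3.1 m/min

3.1


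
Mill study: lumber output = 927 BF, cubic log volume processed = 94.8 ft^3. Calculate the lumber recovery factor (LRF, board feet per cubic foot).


Formula: LRF = Lumber Output (BF) / Log Input (ft^3)
LRF = 927 BF / 94.8 ft^3
LRF = 9.78 BF/ft^3

9.78


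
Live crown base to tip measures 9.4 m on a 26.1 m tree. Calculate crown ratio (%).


Formula: Crown Ratio = (Crown Length / Total Height) * 100
CR = (9.4 m / 26.1 m) * 100
CR = 0.3602 * 100 = 36.0%

36.0


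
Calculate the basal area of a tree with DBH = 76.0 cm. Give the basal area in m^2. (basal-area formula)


Formula: BA = pi * (DBH/2)^2 / 10000  (cm^2 to m^2)
Radius = DBH/2 = 76.0/2 = 38.0 cm
BA = pi * 38.0^2 / 10000
   = 4536.4598 cm^2 / 10000
   = 0.4536 m^2

0.4536


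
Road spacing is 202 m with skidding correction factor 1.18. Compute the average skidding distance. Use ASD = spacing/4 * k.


Formula: ASD = (spacing / 4) * correction
Uncorrected distance = spacing / 4 = 202 / 4 = 50.5 m
ASD = 50.5 * 1.18 = 60 m

60


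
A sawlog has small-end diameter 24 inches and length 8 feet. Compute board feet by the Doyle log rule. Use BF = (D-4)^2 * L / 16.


Doyle: BF = (D - 4)^2 * L / 16
Adjusted diameter = 24 - 4 = 20 in
(D-4)^2 = 20^2 = 400
BF = 400 * 8 / 16 = 200 BF

200


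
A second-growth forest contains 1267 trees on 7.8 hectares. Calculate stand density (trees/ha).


Formula: Stand Density = N_trees / Area_ha
Density = 1267 trees / 7.8 ha
Density = 162 trees/ha

162


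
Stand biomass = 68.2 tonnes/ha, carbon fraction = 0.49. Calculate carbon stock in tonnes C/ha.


Formula: Carbon Stock = Biomass * Carbon Fraction
C = 68.2 t/ha * 0.49
C = 33.4 t C/ha

33.4


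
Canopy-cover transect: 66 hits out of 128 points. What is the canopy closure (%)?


Formula: Canopy closure = covered points / total points * 100
Closure = 66 / 128 * 100
Closure = 0.5156 * 100 = 51.6%

51.6


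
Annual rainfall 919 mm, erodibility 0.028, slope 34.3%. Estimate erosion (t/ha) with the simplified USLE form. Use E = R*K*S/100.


Formula: E = R * K * S / 100  (simplified USLE)
R * K = 919 * 0.028 = 25.732
E = 25.732 * 34.3 / 100 = 8.83 t/ha

8.83


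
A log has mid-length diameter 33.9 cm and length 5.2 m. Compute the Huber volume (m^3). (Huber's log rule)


Huber: V = Am * L,  Am = pi*(Dm/200)^2
Am = pi*(33.9/200)^2 = 0.090259 m^2
V = 0.090259*5.2 = 0.4693 m^3

0.4693


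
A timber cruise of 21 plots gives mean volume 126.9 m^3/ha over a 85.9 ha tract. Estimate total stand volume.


Formula: Total Volume = Mean Volume per ha * Total Area
Total Volume = 126.9 m^3/ha * 85.9 ha
Total Volume = 10901 m^3

10901
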